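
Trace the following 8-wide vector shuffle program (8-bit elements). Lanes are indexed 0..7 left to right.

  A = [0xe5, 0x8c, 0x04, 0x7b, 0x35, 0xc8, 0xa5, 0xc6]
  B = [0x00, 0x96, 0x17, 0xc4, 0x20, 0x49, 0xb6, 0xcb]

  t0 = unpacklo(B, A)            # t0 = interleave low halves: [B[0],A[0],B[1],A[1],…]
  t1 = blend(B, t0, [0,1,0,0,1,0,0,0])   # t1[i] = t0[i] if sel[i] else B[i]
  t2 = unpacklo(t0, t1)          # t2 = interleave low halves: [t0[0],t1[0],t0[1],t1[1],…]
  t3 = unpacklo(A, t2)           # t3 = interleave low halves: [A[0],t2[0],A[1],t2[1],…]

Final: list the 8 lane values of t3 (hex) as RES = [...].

RES = [ 0xe5  0x00  0x8c  0x00  0x04  0xe5  0x7b  0xe5 ]

  t0: 00 e5 96 8c 17 04 c4 7b
  t1: 00 e5 17 c4 17 49 b6 cb
  t2: 00 00 e5 e5 96 17 8c c4
  t3: e5 00 8c 00 04 e5 7b e5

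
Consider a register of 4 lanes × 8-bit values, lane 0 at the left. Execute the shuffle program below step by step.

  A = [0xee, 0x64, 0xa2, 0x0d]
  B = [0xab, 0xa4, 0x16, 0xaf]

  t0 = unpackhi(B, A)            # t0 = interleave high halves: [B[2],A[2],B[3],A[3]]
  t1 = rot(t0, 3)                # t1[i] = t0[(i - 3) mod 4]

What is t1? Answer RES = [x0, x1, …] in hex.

→ t0 |16|a2|af|0d|
→ t1 |a2|af|0d|16|

RES = [ 0xa2  0xaf  0x0d  0x16 ]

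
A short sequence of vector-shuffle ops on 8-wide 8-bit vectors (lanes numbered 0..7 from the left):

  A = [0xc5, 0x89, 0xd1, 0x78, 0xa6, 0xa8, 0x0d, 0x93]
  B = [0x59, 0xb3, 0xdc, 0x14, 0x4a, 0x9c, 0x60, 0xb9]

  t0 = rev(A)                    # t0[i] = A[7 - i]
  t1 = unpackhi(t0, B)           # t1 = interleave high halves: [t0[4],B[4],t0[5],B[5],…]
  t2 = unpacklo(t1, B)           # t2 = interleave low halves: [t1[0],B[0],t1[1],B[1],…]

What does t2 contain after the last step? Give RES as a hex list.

RES = [0x78, 0x59, 0x4a, 0xb3, 0xd1, 0xdc, 0x9c, 0x14]

  t0: 93 0d a8 a6 78 d1 89 c5
  t1: 78 4a d1 9c 89 60 c5 b9
  t2: 78 59 4a b3 d1 dc 9c 14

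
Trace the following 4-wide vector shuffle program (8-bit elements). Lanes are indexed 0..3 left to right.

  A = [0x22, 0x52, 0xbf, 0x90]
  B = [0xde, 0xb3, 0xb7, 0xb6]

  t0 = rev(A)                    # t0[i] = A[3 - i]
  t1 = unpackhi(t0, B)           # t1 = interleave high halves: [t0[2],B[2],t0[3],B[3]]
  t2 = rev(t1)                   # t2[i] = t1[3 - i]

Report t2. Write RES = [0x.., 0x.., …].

  t0: 90 bf 52 22
  t1: 52 b7 22 b6
  t2: b6 22 b7 52

RES = [ 0xb6  0x22  0xb7  0x52 ]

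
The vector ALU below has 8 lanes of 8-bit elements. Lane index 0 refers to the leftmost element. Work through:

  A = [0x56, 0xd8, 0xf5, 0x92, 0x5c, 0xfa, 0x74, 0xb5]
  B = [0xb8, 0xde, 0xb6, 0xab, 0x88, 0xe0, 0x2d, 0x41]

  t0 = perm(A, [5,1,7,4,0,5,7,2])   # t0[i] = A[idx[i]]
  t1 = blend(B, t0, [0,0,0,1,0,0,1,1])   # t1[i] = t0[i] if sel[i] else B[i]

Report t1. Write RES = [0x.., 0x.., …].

  t0: fa d8 b5 5c 56 fa b5 f5
  t1: b8 de b6 5c 88 e0 b5 f5

RES = [0xb8, 0xde, 0xb6, 0x5c, 0x88, 0xe0, 0xb5, 0xf5]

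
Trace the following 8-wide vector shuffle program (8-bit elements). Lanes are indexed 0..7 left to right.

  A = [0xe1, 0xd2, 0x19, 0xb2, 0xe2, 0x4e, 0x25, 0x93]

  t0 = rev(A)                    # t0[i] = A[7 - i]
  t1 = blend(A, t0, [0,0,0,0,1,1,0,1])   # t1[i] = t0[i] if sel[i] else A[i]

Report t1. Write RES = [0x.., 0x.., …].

→ t0 |93|25|4e|e2|b2|19|d2|e1|
→ t1 |e1|d2|19|b2|b2|19|25|e1|

RES = [0xe1, 0xd2, 0x19, 0xb2, 0xb2, 0x19, 0x25, 0xe1]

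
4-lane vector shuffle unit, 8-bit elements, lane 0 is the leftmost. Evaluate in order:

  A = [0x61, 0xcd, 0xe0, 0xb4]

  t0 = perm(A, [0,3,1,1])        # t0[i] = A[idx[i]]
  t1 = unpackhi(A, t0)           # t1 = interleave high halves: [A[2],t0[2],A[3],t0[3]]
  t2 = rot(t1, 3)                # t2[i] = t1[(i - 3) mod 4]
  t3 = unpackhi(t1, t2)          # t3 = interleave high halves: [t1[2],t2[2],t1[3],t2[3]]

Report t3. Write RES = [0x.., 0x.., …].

RES = [ 0xb4  0xcd  0xcd  0xe0 ]

  t0: 61 b4 cd cd
  t1: e0 cd b4 cd
  t2: cd b4 cd e0
  t3: b4 cd cd e0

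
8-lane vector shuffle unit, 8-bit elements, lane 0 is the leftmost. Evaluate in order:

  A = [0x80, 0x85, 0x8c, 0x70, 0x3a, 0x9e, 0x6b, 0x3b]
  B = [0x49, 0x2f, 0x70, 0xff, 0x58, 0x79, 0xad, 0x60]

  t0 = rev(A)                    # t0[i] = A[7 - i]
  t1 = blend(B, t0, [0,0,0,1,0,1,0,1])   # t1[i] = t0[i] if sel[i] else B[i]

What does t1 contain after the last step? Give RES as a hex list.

  t0: 3b 6b 9e 3a 70 8c 85 80
  t1: 49 2f 70 3a 58 8c ad 80

RES = [ 0x49  0x2f  0x70  0x3a  0x58  0x8c  0xad  0x80 ]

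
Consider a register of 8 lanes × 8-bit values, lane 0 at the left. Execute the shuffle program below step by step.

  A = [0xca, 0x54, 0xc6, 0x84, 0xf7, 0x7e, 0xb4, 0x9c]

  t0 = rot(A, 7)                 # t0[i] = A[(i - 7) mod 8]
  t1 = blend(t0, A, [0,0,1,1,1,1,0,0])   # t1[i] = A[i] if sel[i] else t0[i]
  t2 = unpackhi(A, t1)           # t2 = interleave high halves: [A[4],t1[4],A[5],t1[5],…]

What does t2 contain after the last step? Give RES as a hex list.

t0 = [0x54, 0xc6, 0x84, 0xf7, 0x7e, 0xb4, 0x9c, 0xca]
t1 = [0x54, 0xc6, 0xc6, 0x84, 0xf7, 0x7e, 0x9c, 0xca]
t2 = [0xf7, 0xf7, 0x7e, 0x7e, 0xb4, 0x9c, 0x9c, 0xca]

RES = [ 0xf7  0xf7  0x7e  0x7e  0xb4  0x9c  0x9c  0xca ]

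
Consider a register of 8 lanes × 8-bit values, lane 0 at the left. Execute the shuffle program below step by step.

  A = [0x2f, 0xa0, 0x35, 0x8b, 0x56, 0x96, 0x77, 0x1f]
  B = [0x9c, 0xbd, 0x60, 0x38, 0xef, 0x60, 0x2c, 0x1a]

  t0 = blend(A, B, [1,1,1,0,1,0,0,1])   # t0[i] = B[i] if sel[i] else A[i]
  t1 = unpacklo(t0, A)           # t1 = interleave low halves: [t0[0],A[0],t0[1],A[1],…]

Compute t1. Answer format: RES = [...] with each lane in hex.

t0 = [0x9c, 0xbd, 0x60, 0x8b, 0xef, 0x96, 0x77, 0x1a]
t1 = [0x9c, 0x2f, 0xbd, 0xa0, 0x60, 0x35, 0x8b, 0x8b]

RES = [ 0x9c  0x2f  0xbd  0xa0  0x60  0x35  0x8b  0x8b ]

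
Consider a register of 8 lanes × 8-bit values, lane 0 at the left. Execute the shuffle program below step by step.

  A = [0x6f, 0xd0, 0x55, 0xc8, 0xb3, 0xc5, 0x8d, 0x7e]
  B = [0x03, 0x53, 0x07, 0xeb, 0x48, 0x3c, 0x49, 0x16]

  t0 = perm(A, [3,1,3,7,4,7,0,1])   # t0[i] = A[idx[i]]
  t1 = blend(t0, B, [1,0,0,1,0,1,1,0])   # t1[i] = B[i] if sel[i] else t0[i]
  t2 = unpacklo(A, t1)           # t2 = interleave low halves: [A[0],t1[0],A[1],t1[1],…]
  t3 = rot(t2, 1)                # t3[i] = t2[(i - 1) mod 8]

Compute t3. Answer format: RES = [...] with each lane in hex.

RES = [0xeb, 0x6f, 0x03, 0xd0, 0xd0, 0x55, 0xc8, 0xc8]

  t0: c8 d0 c8 7e b3 7e 6f d0
  t1: 03 d0 c8 eb b3 3c 49 d0
  t2: 6f 03 d0 d0 55 c8 c8 eb
  t3: eb 6f 03 d0 d0 55 c8 c8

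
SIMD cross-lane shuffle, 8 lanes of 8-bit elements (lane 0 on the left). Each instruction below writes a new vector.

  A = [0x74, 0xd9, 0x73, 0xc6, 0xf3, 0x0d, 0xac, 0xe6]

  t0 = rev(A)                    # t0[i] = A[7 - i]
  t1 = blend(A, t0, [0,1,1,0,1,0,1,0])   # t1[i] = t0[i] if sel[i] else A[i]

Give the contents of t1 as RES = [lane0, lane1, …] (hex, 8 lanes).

  t0: e6 ac 0d f3 c6 73 d9 74
  t1: 74 ac 0d c6 c6 0d d9 e6

RES = [ 0x74  0xac  0x0d  0xc6  0xc6  0x0d  0xd9  0xe6 ]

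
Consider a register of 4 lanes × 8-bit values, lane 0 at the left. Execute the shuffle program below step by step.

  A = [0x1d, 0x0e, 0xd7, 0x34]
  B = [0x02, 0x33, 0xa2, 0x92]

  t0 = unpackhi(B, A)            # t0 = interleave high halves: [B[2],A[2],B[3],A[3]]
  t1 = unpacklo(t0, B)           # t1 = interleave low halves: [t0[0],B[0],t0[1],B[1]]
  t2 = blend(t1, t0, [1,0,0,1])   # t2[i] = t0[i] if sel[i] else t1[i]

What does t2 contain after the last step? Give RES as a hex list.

→ t0 |a2|d7|92|34|
→ t1 |a2|02|d7|33|
→ t2 |a2|02|d7|34|

RES = [ 0xa2  0x02  0xd7  0x34 ]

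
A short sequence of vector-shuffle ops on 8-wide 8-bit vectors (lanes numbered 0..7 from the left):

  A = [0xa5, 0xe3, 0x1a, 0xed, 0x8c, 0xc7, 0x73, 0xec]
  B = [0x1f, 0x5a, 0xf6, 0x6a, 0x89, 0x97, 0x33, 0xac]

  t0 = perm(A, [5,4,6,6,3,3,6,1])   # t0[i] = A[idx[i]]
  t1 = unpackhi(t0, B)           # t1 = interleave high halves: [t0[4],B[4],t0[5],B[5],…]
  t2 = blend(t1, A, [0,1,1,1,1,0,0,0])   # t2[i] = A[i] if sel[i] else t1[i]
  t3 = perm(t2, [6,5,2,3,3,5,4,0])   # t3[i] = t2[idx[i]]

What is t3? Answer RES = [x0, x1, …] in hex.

RES = [ 0xe3  0x33  0x1a  0xed  0xed  0x33  0x8c  0xed ]

t0 = [0xc7, 0x8c, 0x73, 0x73, 0xed, 0xed, 0x73, 0xe3]
t1 = [0xed, 0x89, 0xed, 0x97, 0x73, 0x33, 0xe3, 0xac]
t2 = [0xed, 0xe3, 0x1a, 0xed, 0x8c, 0x33, 0xe3, 0xac]
t3 = [0xe3, 0x33, 0x1a, 0xed, 0xed, 0x33, 0x8c, 0xed]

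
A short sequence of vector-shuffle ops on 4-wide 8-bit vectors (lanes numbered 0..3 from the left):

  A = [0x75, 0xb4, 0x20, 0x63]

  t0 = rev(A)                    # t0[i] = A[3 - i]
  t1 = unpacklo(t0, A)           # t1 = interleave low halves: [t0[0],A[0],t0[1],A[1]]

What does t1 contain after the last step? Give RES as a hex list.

RES = [0x63, 0x75, 0x20, 0xb4]

→ t0 |63|20|b4|75|
→ t1 |63|75|20|b4|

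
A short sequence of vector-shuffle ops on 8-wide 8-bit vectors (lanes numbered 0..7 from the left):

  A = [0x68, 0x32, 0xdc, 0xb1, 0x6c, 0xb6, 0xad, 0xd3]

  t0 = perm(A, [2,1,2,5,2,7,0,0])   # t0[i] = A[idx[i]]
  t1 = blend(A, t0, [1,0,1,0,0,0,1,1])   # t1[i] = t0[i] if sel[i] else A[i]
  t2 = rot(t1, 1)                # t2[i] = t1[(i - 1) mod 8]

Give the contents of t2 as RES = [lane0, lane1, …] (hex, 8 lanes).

RES = [0x68, 0xdc, 0x32, 0xdc, 0xb1, 0x6c, 0xb6, 0x68]

t0 = [0xdc, 0x32, 0xdc, 0xb6, 0xdc, 0xd3, 0x68, 0x68]
t1 = [0xdc, 0x32, 0xdc, 0xb1, 0x6c, 0xb6, 0x68, 0x68]
t2 = [0x68, 0xdc, 0x32, 0xdc, 0xb1, 0x6c, 0xb6, 0x68]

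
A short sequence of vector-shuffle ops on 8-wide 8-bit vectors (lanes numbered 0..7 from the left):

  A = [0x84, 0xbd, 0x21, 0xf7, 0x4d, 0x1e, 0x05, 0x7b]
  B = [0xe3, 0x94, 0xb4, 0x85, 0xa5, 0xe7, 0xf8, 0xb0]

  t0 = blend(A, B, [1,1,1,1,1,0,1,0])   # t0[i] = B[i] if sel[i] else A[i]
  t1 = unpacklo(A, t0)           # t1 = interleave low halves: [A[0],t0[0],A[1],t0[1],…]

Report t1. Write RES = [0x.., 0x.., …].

→ t0 |e3|94|b4|85|a5|1e|f8|7b|
→ t1 |84|e3|bd|94|21|b4|f7|85|

RES = [ 0x84  0xe3  0xbd  0x94  0x21  0xb4  0xf7  0x85 ]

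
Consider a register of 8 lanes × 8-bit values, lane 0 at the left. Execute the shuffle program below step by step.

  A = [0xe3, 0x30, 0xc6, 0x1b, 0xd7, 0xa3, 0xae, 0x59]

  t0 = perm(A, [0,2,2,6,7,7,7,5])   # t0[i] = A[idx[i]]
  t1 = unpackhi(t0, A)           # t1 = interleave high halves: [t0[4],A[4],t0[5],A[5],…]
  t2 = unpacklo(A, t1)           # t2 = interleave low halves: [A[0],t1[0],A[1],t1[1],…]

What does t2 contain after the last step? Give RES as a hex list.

RES = [ 0xe3  0x59  0x30  0xd7  0xc6  0x59  0x1b  0xa3 ]

t0 = [0xe3, 0xc6, 0xc6, 0xae, 0x59, 0x59, 0x59, 0xa3]
t1 = [0x59, 0xd7, 0x59, 0xa3, 0x59, 0xae, 0xa3, 0x59]
t2 = [0xe3, 0x59, 0x30, 0xd7, 0xc6, 0x59, 0x1b, 0xa3]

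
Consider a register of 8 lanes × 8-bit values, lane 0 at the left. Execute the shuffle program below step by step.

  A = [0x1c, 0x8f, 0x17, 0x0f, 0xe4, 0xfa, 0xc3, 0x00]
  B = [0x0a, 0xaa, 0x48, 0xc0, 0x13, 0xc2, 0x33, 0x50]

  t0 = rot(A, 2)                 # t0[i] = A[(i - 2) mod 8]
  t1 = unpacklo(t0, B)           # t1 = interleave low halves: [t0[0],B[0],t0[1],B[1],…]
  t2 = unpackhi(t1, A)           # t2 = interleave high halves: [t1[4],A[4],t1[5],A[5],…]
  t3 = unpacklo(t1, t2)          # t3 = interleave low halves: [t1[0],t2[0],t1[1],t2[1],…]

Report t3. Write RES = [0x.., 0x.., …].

RES = [ 0xc3  0x1c  0x0a  0xe4  0x00  0x48  0xaa  0xfa ]

  t0: c3 00 1c 8f 17 0f e4 fa
  t1: c3 0a 00 aa 1c 48 8f c0
  t2: 1c e4 48 fa 8f c3 c0 00
  t3: c3 1c 0a e4 00 48 aa fa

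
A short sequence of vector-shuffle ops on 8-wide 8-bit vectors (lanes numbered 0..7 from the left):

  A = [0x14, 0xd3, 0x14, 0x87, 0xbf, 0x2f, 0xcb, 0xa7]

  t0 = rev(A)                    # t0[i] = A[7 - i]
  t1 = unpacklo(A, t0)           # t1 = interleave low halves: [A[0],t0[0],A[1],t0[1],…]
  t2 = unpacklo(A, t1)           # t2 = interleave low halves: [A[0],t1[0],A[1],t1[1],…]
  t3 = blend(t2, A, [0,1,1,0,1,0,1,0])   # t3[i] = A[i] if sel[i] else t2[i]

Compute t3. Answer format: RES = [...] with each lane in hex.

  t0: a7 cb 2f bf 87 14 d3 14
  t1: 14 a7 d3 cb 14 2f 87 bf
  t2: 14 14 d3 a7 14 d3 87 cb
  t3: 14 d3 14 a7 bf d3 cb cb

RES = [ 0x14  0xd3  0x14  0xa7  0xbf  0xd3  0xcb  0xcb ]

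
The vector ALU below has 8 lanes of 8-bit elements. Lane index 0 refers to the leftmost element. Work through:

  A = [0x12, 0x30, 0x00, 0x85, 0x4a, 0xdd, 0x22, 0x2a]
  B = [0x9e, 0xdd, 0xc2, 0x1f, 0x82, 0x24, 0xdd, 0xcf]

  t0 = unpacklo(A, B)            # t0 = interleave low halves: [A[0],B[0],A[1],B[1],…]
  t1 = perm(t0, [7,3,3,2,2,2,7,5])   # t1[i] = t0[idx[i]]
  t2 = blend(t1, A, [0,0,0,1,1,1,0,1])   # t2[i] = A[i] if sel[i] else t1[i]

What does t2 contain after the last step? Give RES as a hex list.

RES = [ 0x1f  0xdd  0xdd  0x85  0x4a  0xdd  0x1f  0x2a ]

→ t0 |12|9e|30|dd|00|c2|85|1f|
→ t1 |1f|dd|dd|30|30|30|1f|c2|
→ t2 |1f|dd|dd|85|4a|dd|1f|2a|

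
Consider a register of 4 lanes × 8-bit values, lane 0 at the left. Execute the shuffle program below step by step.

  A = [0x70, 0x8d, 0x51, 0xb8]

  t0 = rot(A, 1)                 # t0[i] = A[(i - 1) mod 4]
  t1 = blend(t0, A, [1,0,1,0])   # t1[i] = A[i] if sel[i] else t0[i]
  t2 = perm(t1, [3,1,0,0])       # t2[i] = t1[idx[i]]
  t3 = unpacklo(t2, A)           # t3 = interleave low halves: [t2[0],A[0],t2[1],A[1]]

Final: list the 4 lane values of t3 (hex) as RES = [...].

RES = [0x51, 0x70, 0x70, 0x8d]

  t0: b8 70 8d 51
  t1: 70 70 51 51
  t2: 51 70 70 70
  t3: 51 70 70 8d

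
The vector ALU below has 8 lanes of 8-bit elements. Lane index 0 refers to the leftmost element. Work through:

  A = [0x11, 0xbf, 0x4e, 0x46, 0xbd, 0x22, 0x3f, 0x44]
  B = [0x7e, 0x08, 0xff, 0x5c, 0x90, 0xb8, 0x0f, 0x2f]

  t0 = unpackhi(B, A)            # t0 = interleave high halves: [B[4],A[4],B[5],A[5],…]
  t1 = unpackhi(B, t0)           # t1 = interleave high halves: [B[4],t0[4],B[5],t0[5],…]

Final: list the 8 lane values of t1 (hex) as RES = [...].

RES = [ 0x90  0x0f  0xb8  0x3f  0x0f  0x2f  0x2f  0x44 ]

→ t0 |90|bd|b8|22|0f|3f|2f|44|
→ t1 |90|0f|b8|3f|0f|2f|2f|44|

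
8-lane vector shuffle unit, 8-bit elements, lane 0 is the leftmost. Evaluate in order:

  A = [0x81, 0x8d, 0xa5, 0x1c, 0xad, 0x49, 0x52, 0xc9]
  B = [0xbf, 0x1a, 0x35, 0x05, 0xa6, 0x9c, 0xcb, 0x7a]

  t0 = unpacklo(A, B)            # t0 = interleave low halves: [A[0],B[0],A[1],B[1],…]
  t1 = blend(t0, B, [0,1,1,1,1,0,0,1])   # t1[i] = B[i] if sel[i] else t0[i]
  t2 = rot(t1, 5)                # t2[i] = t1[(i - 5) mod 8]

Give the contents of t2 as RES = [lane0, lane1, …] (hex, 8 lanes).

→ t0 |81|bf|8d|1a|a5|35|1c|05|
→ t1 |81|1a|35|05|a6|35|1c|7a|
→ t2 |05|a6|35|1c|7a|81|1a|35|

RES = [ 0x05  0xa6  0x35  0x1c  0x7a  0x81  0x1a  0x35 ]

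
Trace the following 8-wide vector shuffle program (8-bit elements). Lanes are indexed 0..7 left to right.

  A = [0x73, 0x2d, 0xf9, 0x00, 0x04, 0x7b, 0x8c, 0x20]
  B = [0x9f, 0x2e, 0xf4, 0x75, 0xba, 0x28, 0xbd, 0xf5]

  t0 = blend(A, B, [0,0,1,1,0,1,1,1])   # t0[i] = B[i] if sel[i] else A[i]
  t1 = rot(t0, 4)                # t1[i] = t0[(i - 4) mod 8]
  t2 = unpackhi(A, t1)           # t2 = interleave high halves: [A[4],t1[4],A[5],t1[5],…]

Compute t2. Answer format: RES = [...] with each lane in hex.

→ t0 |73|2d|f4|75|04|28|bd|f5|
→ t1 |04|28|bd|f5|73|2d|f4|75|
→ t2 |04|73|7b|2d|8c|f4|20|75|

RES = [ 0x04  0x73  0x7b  0x2d  0x8c  0xf4  0x20  0x75 ]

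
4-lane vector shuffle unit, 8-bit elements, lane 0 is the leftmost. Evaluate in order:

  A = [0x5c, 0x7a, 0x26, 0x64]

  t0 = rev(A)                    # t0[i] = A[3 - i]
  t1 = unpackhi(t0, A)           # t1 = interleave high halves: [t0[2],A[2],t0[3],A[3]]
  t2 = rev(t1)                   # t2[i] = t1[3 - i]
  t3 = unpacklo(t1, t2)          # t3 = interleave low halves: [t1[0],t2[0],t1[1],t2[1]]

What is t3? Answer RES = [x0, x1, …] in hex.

RES = [0x7a, 0x64, 0x26, 0x5c]

→ t0 |64|26|7a|5c|
→ t1 |7a|26|5c|64|
→ t2 |64|5c|26|7a|
→ t3 |7a|64|26|5c|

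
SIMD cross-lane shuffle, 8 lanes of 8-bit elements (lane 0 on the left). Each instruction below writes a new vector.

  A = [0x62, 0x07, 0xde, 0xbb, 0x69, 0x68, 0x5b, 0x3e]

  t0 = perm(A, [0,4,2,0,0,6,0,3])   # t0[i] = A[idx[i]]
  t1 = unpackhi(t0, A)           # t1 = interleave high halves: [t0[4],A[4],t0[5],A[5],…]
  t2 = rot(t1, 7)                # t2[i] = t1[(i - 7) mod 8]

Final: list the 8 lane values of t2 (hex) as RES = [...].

  t0: 62 69 de 62 62 5b 62 bb
  t1: 62 69 5b 68 62 5b bb 3e
  t2: 69 5b 68 62 5b bb 3e 62

RES = [ 0x69  0x5b  0x68  0x62  0x5b  0xbb  0x3e  0x62 ]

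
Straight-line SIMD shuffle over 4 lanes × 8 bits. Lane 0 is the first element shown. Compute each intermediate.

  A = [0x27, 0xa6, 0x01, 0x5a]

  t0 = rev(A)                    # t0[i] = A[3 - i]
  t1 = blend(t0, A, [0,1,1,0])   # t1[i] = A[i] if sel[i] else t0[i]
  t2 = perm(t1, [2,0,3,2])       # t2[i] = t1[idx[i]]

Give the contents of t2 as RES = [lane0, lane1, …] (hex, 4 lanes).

  t0: 5a 01 a6 27
  t1: 5a a6 01 27
  t2: 01 5a 27 01

RES = [0x01, 0x5a, 0x27, 0x01]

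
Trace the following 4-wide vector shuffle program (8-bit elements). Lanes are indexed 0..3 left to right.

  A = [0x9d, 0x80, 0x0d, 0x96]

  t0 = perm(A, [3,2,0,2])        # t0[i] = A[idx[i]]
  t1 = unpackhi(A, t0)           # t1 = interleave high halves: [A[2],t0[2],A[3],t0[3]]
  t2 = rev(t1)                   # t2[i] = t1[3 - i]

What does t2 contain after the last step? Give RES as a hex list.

RES = [0x0d, 0x96, 0x9d, 0x0d]

  t0: 96 0d 9d 0d
  t1: 0d 9d 96 0d
  t2: 0d 96 9d 0d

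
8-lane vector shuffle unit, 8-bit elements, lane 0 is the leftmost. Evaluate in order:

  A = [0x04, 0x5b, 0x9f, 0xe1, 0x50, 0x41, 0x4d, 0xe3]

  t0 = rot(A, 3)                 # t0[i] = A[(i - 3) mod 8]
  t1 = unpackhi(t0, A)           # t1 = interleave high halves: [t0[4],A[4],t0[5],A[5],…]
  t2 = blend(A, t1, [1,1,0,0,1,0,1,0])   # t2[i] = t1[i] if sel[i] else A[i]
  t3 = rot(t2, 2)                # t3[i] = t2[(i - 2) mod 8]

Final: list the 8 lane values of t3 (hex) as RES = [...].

RES = [0x50, 0xe3, 0x5b, 0x50, 0x9f, 0xe1, 0xe1, 0x41]

→ t0 |41|4d|e3|04|5b|9f|e1|50|
→ t1 |5b|50|9f|41|e1|4d|50|e3|
→ t2 |5b|50|9f|e1|e1|41|50|e3|
→ t3 |50|e3|5b|50|9f|e1|e1|41|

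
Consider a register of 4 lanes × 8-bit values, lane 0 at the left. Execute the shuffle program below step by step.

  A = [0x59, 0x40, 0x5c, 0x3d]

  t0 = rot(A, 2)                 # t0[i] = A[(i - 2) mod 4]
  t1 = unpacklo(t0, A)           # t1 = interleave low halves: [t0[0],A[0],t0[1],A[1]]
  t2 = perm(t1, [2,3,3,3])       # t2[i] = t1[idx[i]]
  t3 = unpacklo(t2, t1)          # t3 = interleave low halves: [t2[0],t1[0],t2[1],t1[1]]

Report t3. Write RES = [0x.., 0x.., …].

RES = [0x3d, 0x5c, 0x40, 0x59]

→ t0 |5c|3d|59|40|
→ t1 |5c|59|3d|40|
→ t2 |3d|40|40|40|
→ t3 |3d|5c|40|59|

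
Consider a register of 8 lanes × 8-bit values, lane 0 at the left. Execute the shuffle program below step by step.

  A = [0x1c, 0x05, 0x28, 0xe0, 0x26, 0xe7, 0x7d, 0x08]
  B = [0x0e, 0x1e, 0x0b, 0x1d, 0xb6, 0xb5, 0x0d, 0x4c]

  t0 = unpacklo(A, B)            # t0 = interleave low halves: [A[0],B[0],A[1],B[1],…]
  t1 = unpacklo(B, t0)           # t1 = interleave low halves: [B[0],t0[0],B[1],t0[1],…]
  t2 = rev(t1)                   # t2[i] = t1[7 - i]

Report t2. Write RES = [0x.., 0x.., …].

RES = [ 0x1e  0x1d  0x05  0x0b  0x0e  0x1e  0x1c  0x0e ]

→ t0 |1c|0e|05|1e|28|0b|e0|1d|
→ t1 |0e|1c|1e|0e|0b|05|1d|1e|
→ t2 |1e|1d|05|0b|0e|1e|1c|0e|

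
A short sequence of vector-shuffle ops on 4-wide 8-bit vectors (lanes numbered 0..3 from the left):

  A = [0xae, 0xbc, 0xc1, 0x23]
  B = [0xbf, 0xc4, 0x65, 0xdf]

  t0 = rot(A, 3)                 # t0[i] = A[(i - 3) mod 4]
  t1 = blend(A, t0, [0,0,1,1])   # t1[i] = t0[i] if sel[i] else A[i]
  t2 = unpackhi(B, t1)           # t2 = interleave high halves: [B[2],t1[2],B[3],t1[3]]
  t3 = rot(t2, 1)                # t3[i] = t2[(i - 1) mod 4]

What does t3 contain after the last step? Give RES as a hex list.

  t0: bc c1 23 ae
  t1: ae bc 23 ae
  t2: 65 23 df ae
  t3: ae 65 23 df

RES = [0xae, 0x65, 0x23, 0xdf]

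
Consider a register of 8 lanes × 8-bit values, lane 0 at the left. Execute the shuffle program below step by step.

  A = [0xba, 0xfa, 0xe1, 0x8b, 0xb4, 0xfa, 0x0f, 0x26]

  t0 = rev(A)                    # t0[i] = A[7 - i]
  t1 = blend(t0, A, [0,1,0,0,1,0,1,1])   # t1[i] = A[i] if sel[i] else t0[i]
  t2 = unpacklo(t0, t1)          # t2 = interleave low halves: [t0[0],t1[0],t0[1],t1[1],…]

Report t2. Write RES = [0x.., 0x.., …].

RES = [0x26, 0x26, 0x0f, 0xfa, 0xfa, 0xfa, 0xb4, 0xb4]

t0 = [0x26, 0x0f, 0xfa, 0xb4, 0x8b, 0xe1, 0xfa, 0xba]
t1 = [0x26, 0xfa, 0xfa, 0xb4, 0xb4, 0xe1, 0x0f, 0x26]
t2 = [0x26, 0x26, 0x0f, 0xfa, 0xfa, 0xfa, 0xb4, 0xb4]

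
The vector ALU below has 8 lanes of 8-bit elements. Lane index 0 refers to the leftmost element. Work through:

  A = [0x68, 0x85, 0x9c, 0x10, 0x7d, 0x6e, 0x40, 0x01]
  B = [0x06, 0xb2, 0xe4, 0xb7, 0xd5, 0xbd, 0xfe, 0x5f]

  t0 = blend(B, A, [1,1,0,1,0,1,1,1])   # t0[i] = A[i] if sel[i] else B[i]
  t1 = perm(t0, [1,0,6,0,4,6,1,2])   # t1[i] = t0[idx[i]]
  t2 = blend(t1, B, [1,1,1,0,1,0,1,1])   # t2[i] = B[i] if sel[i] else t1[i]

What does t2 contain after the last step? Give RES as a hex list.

RES = [0x06, 0xb2, 0xe4, 0x68, 0xd5, 0x40, 0xfe, 0x5f]

t0 = [0x68, 0x85, 0xe4, 0x10, 0xd5, 0x6e, 0x40, 0x01]
t1 = [0x85, 0x68, 0x40, 0x68, 0xd5, 0x40, 0x85, 0xe4]
t2 = [0x06, 0xb2, 0xe4, 0x68, 0xd5, 0x40, 0xfe, 0x5f]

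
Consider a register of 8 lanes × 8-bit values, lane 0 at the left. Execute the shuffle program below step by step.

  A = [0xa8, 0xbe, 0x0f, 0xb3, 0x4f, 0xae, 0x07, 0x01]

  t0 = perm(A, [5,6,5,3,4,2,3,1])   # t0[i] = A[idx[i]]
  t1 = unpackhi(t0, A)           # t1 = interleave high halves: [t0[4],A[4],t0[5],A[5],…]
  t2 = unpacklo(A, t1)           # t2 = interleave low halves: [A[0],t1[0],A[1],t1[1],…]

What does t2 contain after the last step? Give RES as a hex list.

RES = [ 0xa8  0x4f  0xbe  0x4f  0x0f  0x0f  0xb3  0xae ]

  t0: ae 07 ae b3 4f 0f b3 be
  t1: 4f 4f 0f ae b3 07 be 01
  t2: a8 4f be 4f 0f 0f b3 ae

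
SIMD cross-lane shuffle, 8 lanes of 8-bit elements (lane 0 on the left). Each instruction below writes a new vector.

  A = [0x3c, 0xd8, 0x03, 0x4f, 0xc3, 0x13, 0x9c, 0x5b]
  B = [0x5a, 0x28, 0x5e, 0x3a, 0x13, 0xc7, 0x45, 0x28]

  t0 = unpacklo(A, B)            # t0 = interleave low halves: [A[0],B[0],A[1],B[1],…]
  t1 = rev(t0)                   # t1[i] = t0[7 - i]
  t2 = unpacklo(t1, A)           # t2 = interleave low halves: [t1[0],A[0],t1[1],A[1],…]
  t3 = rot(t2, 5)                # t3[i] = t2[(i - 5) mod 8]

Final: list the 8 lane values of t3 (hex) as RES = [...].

RES = [ 0xd8  0x5e  0x03  0x03  0x4f  0x3a  0x3c  0x4f ]

t0 = [0x3c, 0x5a, 0xd8, 0x28, 0x03, 0x5e, 0x4f, 0x3a]
t1 = [0x3a, 0x4f, 0x5e, 0x03, 0x28, 0xd8, 0x5a, 0x3c]
t2 = [0x3a, 0x3c, 0x4f, 0xd8, 0x5e, 0x03, 0x03, 0x4f]
t3 = [0xd8, 0x5e, 0x03, 0x03, 0x4f, 0x3a, 0x3c, 0x4f]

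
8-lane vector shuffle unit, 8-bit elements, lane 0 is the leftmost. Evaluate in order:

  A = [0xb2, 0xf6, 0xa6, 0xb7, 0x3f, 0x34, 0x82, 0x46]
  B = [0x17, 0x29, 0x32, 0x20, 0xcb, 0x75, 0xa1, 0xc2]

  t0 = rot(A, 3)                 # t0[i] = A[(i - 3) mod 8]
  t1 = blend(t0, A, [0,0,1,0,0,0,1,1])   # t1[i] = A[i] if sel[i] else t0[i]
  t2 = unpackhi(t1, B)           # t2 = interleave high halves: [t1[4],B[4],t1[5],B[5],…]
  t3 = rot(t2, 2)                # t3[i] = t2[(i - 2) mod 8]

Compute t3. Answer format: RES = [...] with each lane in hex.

RES = [ 0x46  0xc2  0xf6  0xcb  0xa6  0x75  0x82  0xa1 ]

  t0: 34 82 46 b2 f6 a6 b7 3f
  t1: 34 82 a6 b2 f6 a6 82 46
  t2: f6 cb a6 75 82 a1 46 c2
  t3: 46 c2 f6 cb a6 75 82 a1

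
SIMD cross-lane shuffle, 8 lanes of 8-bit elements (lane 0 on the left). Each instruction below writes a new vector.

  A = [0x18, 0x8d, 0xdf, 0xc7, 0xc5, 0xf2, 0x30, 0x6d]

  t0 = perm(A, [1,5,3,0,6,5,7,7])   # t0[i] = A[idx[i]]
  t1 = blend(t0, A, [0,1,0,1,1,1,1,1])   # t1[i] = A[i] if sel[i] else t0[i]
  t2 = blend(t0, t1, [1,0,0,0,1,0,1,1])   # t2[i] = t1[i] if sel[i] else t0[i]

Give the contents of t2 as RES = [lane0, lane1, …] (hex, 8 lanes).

RES = [ 0x8d  0xf2  0xc7  0x18  0xc5  0xf2  0x30  0x6d ]

  t0: 8d f2 c7 18 30 f2 6d 6d
  t1: 8d 8d c7 c7 c5 f2 30 6d
  t2: 8d f2 c7 18 c5 f2 30 6d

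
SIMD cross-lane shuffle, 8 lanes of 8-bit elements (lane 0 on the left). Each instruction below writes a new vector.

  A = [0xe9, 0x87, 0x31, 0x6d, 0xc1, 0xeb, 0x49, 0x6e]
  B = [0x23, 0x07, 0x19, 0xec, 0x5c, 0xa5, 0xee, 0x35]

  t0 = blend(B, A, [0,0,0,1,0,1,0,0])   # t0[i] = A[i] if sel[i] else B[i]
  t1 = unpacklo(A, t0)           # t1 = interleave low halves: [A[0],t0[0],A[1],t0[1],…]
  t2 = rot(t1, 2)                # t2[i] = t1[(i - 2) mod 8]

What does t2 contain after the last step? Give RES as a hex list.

RES = [ 0x6d  0x6d  0xe9  0x23  0x87  0x07  0x31  0x19 ]

  t0: 23 07 19 6d 5c eb ee 35
  t1: e9 23 87 07 31 19 6d 6d
  t2: 6d 6d e9 23 87 07 31 19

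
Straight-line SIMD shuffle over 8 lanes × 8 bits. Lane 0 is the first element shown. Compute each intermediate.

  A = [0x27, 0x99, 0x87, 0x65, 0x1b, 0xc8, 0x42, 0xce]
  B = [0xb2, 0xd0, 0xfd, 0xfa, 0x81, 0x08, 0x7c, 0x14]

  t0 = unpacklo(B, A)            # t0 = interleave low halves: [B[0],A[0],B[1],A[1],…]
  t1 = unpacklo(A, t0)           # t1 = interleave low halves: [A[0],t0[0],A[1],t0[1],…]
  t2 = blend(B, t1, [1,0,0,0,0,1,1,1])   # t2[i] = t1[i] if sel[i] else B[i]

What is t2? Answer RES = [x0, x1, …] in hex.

→ t0 |b2|27|d0|99|fd|87|fa|65|
→ t1 |27|b2|99|27|87|d0|65|99|
→ t2 |27|d0|fd|fa|81|d0|65|99|

RES = [ 0x27  0xd0  0xfd  0xfa  0x81  0xd0  0x65  0x99 ]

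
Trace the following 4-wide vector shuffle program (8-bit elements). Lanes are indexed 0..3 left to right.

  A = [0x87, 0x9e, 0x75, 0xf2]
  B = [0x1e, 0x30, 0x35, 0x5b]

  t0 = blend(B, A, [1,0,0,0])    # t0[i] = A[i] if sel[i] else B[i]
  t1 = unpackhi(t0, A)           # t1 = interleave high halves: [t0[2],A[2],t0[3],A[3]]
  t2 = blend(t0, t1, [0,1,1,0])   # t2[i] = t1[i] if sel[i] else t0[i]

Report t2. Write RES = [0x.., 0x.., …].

RES = [ 0x87  0x75  0x5b  0x5b ]

→ t0 |87|30|35|5b|
→ t1 |35|75|5b|f2|
→ t2 |87|75|5b|5b|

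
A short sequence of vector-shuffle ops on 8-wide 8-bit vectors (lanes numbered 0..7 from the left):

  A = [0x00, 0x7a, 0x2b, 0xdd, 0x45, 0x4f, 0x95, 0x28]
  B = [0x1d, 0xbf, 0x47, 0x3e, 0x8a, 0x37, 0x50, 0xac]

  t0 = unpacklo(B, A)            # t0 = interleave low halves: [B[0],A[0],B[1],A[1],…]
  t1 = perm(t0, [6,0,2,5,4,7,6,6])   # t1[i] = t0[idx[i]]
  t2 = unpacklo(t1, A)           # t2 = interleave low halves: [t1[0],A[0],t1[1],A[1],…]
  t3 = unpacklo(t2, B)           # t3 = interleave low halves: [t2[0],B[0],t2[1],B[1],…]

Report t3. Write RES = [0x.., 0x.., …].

  t0: 1d 00 bf 7a 47 2b 3e dd
  t1: 3e 1d bf 2b 47 dd 3e 3e
  t2: 3e 00 1d 7a bf 2b 2b dd
  t3: 3e 1d 00 bf 1d 47 7a 3e

RES = [ 0x3e  0x1d  0x00  0xbf  0x1d  0x47  0x7a  0x3e ]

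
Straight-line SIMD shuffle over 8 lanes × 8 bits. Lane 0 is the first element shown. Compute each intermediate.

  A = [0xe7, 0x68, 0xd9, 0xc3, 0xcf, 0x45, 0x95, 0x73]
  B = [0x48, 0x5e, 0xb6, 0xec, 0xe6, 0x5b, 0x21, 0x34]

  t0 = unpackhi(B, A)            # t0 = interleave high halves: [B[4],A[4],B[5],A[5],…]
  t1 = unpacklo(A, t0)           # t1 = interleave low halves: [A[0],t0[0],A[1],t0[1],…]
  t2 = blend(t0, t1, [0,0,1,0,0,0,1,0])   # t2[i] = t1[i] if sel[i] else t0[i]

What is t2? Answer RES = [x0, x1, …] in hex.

t0 = [0xe6, 0xcf, 0x5b, 0x45, 0x21, 0x95, 0x34, 0x73]
t1 = [0xe7, 0xe6, 0x68, 0xcf, 0xd9, 0x5b, 0xc3, 0x45]
t2 = [0xe6, 0xcf, 0x68, 0x45, 0x21, 0x95, 0xc3, 0x73]

RES = [0xe6, 0xcf, 0x68, 0x45, 0x21, 0x95, 0xc3, 0x73]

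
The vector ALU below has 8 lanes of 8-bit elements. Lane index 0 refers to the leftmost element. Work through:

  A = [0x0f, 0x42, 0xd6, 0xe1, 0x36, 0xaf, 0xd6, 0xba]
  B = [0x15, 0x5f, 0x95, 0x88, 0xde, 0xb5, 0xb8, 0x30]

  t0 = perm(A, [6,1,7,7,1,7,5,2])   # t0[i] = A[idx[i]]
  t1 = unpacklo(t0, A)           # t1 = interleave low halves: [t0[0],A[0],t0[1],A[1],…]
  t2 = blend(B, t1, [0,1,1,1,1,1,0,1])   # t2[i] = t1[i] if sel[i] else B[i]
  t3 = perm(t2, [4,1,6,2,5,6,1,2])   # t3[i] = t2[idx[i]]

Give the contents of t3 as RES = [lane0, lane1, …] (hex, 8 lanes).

  t0: d6 42 ba ba 42 ba af d6
  t1: d6 0f 42 42 ba d6 ba e1
  t2: 15 0f 42 42 ba d6 b8 e1
  t3: ba 0f b8 42 d6 b8 0f 42

RES = [0xba, 0x0f, 0xb8, 0x42, 0xd6, 0xb8, 0x0f, 0x42]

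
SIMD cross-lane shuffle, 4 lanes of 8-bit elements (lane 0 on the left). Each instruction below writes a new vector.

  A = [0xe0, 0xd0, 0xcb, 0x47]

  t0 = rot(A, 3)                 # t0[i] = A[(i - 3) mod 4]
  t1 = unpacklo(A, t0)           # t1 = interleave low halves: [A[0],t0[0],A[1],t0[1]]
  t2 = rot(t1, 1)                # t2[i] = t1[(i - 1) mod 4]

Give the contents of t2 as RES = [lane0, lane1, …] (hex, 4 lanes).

RES = [0xcb, 0xe0, 0xd0, 0xd0]

  t0: d0 cb 47 e0
  t1: e0 d0 d0 cb
  t2: cb e0 d0 d0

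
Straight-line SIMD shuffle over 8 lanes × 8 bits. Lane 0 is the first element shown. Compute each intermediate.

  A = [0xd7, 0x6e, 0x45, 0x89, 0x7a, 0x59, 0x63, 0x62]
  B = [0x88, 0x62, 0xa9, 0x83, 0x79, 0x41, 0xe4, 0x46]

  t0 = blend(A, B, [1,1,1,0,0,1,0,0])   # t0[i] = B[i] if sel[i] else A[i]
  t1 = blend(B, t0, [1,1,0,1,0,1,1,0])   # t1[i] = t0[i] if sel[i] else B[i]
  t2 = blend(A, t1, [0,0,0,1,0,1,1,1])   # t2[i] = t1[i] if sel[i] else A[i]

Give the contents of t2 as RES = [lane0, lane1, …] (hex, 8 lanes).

RES = [ 0xd7  0x6e  0x45  0x89  0x7a  0x41  0x63  0x46 ]

t0 = [0x88, 0x62, 0xa9, 0x89, 0x7a, 0x41, 0x63, 0x62]
t1 = [0x88, 0x62, 0xa9, 0x89, 0x79, 0x41, 0x63, 0x46]
t2 = [0xd7, 0x6e, 0x45, 0x89, 0x7a, 0x41, 0x63, 0x46]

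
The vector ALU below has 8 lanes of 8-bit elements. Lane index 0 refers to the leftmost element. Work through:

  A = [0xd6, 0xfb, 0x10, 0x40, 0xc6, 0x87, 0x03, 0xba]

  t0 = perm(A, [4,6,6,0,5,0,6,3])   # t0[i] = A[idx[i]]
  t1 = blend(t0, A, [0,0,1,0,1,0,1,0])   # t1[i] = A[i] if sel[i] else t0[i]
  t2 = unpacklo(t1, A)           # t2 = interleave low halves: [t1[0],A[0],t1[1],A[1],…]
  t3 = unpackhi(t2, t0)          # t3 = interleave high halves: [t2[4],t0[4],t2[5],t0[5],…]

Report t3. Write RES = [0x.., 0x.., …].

RES = [ 0x10  0x87  0x10  0xd6  0xd6  0x03  0x40  0x40 ]

t0 = [0xc6, 0x03, 0x03, 0xd6, 0x87, 0xd6, 0x03, 0x40]
t1 = [0xc6, 0x03, 0x10, 0xd6, 0xc6, 0xd6, 0x03, 0x40]
t2 = [0xc6, 0xd6, 0x03, 0xfb, 0x10, 0x10, 0xd6, 0x40]
t3 = [0x10, 0x87, 0x10, 0xd6, 0xd6, 0x03, 0x40, 0x40]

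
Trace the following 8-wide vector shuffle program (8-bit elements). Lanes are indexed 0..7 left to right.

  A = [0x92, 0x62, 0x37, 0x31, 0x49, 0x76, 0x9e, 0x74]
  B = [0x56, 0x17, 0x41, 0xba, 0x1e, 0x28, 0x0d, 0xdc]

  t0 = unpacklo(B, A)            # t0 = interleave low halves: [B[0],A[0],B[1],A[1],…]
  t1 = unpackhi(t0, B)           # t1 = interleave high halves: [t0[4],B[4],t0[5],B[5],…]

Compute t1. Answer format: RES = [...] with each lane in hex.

RES = [0x41, 0x1e, 0x37, 0x28, 0xba, 0x0d, 0x31, 0xdc]

t0 = [0x56, 0x92, 0x17, 0x62, 0x41, 0x37, 0xba, 0x31]
t1 = [0x41, 0x1e, 0x37, 0x28, 0xba, 0x0d, 0x31, 0xdc]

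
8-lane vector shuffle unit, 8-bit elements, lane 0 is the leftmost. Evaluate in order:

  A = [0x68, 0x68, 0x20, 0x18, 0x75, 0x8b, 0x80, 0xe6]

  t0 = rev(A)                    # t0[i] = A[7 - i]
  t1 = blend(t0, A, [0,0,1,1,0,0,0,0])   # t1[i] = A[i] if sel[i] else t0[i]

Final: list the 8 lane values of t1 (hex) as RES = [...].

t0 = [0xe6, 0x80, 0x8b, 0x75, 0x18, 0x20, 0x68, 0x68]
t1 = [0xe6, 0x80, 0x20, 0x18, 0x18, 0x20, 0x68, 0x68]

RES = [ 0xe6  0x80  0x20  0x18  0x18  0x20  0x68  0x68 ]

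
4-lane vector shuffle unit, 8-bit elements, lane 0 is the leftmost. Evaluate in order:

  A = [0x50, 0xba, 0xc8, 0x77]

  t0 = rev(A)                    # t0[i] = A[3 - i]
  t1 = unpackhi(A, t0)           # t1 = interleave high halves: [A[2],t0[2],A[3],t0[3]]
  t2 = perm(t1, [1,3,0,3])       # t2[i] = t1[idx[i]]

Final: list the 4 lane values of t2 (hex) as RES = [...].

RES = [0xba, 0x50, 0xc8, 0x50]

  t0: 77 c8 ba 50
  t1: c8 ba 77 50
  t2: ba 50 c8 50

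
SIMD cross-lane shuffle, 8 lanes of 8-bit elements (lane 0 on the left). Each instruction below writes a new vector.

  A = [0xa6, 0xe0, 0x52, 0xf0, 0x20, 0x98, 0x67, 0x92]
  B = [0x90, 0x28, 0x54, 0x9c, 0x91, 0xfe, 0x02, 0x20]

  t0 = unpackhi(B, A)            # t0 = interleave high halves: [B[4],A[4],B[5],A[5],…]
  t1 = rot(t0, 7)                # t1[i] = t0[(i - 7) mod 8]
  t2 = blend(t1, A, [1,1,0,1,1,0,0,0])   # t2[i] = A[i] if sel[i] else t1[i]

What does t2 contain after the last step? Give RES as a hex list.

→ t0 |91|20|fe|98|02|67|20|92|
→ t1 |20|fe|98|02|67|20|92|91|
→ t2 |a6|e0|98|f0|20|20|92|91|

RES = [ 0xa6  0xe0  0x98  0xf0  0x20  0x20  0x92  0x91 ]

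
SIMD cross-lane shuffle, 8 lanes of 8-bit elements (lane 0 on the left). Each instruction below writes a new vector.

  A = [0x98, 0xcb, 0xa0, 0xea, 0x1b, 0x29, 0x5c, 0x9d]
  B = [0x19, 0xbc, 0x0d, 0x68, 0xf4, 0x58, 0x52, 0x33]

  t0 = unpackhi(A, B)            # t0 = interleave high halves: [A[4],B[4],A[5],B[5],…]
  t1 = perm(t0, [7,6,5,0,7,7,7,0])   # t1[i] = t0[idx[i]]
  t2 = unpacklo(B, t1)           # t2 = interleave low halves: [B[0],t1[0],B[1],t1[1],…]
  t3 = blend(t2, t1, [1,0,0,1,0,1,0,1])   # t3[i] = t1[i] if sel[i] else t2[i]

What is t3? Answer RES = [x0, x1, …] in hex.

RES = [ 0x33  0x33  0xbc  0x1b  0x0d  0x33  0x68  0x1b ]

→ t0 |1b|f4|29|58|5c|52|9d|33|
→ t1 |33|9d|52|1b|33|33|33|1b|
→ t2 |19|33|bc|9d|0d|52|68|1b|
→ t3 |33|33|bc|1b|0d|33|68|1b|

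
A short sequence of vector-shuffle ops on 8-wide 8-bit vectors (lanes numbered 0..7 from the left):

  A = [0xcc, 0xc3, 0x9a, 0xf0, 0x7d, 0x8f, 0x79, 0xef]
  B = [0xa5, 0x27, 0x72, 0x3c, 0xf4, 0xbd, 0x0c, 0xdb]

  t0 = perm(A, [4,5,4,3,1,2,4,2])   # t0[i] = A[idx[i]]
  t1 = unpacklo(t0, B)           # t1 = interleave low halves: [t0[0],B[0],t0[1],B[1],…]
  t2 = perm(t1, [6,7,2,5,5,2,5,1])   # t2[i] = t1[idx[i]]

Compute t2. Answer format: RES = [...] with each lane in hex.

t0 = [0x7d, 0x8f, 0x7d, 0xf0, 0xc3, 0x9a, 0x7d, 0x9a]
t1 = [0x7d, 0xa5, 0x8f, 0x27, 0x7d, 0x72, 0xf0, 0x3c]
t2 = [0xf0, 0x3c, 0x8f, 0x72, 0x72, 0x8f, 0x72, 0xa5]

RES = [ 0xf0  0x3c  0x8f  0x72  0x72  0x8f  0x72  0xa5 ]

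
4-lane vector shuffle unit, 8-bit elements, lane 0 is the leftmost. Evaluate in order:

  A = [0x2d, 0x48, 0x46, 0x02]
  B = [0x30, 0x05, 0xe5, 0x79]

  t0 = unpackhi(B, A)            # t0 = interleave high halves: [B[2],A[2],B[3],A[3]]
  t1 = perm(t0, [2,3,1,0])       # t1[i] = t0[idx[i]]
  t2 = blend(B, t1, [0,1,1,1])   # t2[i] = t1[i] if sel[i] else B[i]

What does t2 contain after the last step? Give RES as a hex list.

RES = [ 0x30  0x02  0x46  0xe5 ]

t0 = [0xe5, 0x46, 0x79, 0x02]
t1 = [0x79, 0x02, 0x46, 0xe5]
t2 = [0x30, 0x02, 0x46, 0xe5]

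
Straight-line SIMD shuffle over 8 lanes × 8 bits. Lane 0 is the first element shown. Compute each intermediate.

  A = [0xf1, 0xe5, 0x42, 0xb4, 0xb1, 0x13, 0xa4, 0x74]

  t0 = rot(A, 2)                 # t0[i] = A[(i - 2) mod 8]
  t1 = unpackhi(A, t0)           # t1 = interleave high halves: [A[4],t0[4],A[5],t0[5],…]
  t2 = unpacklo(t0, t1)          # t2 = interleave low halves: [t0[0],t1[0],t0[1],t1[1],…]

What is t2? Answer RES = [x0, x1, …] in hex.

RES = [ 0xa4  0xb1  0x74  0x42  0xf1  0x13  0xe5  0xb4 ]

t0 = [0xa4, 0x74, 0xf1, 0xe5, 0x42, 0xb4, 0xb1, 0x13]
t1 = [0xb1, 0x42, 0x13, 0xb4, 0xa4, 0xb1, 0x74, 0x13]
t2 = [0xa4, 0xb1, 0x74, 0x42, 0xf1, 0x13, 0xe5, 0xb4]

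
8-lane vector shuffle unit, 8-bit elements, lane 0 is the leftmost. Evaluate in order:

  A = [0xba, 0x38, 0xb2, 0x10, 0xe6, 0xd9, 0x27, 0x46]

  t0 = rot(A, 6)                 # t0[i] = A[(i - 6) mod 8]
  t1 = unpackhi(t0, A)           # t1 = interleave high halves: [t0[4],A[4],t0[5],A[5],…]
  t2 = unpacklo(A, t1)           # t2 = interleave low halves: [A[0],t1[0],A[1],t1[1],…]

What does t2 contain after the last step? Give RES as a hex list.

t0 = [0xb2, 0x10, 0xe6, 0xd9, 0x27, 0x46, 0xba, 0x38]
t1 = [0x27, 0xe6, 0x46, 0xd9, 0xba, 0x27, 0x38, 0x46]
t2 = [0xba, 0x27, 0x38, 0xe6, 0xb2, 0x46, 0x10, 0xd9]

RES = [0xba, 0x27, 0x38, 0xe6, 0xb2, 0x46, 0x10, 0xd9]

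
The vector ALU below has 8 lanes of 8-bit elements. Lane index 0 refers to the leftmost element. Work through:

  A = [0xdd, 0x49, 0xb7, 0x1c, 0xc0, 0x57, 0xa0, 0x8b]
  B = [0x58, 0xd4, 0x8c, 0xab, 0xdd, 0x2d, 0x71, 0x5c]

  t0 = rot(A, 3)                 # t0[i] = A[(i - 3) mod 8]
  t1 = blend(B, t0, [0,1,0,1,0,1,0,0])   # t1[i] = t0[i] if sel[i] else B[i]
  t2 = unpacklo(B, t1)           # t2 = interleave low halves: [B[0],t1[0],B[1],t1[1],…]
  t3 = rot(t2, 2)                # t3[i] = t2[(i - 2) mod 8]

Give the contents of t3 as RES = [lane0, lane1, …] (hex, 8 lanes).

RES = [0xab, 0xdd, 0x58, 0x58, 0xd4, 0xa0, 0x8c, 0x8c]

t0 = [0x57, 0xa0, 0x8b, 0xdd, 0x49, 0xb7, 0x1c, 0xc0]
t1 = [0x58, 0xa0, 0x8c, 0xdd, 0xdd, 0xb7, 0x71, 0x5c]
t2 = [0x58, 0x58, 0xd4, 0xa0, 0x8c, 0x8c, 0xab, 0xdd]
t3 = [0xab, 0xdd, 0x58, 0x58, 0xd4, 0xa0, 0x8c, 0x8c]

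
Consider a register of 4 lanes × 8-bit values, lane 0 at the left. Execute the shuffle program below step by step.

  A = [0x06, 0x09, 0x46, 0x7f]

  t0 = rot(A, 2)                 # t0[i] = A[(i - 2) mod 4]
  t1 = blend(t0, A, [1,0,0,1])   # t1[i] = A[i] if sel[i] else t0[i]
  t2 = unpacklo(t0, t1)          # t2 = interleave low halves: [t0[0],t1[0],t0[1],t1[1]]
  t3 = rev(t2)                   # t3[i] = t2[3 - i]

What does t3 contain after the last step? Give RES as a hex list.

RES = [ 0x7f  0x7f  0x06  0x46 ]

t0 = [0x46, 0x7f, 0x06, 0x09]
t1 = [0x06, 0x7f, 0x06, 0x7f]
t2 = [0x46, 0x06, 0x7f, 0x7f]
t3 = [0x7f, 0x7f, 0x06, 0x46]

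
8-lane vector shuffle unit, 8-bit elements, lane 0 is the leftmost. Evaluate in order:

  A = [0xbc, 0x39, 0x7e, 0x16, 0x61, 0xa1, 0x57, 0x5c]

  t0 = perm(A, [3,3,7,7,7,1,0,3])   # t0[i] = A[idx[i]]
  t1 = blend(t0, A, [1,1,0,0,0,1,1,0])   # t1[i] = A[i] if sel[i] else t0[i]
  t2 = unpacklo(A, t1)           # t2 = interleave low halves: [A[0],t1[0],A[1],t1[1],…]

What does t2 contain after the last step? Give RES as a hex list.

  t0: 16 16 5c 5c 5c 39 bc 16
  t1: bc 39 5c 5c 5c a1 57 16
  t2: bc bc 39 39 7e 5c 16 5c

RES = [ 0xbc  0xbc  0x39  0x39  0x7e  0x5c  0x16  0x5c ]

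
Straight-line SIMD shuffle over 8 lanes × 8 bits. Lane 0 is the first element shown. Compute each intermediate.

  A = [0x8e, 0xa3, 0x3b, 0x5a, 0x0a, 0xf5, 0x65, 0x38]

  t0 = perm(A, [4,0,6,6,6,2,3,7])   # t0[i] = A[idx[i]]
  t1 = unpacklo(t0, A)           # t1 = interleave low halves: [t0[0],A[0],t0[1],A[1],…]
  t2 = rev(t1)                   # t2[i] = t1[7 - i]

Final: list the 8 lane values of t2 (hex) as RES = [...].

t0 = [0x0a, 0x8e, 0x65, 0x65, 0x65, 0x3b, 0x5a, 0x38]
t1 = [0x0a, 0x8e, 0x8e, 0xa3, 0x65, 0x3b, 0x65, 0x5a]
t2 = [0x5a, 0x65, 0x3b, 0x65, 0xa3, 0x8e, 0x8e, 0x0a]

RES = [ 0x5a  0x65  0x3b  0x65  0xa3  0x8e  0x8e  0x0a ]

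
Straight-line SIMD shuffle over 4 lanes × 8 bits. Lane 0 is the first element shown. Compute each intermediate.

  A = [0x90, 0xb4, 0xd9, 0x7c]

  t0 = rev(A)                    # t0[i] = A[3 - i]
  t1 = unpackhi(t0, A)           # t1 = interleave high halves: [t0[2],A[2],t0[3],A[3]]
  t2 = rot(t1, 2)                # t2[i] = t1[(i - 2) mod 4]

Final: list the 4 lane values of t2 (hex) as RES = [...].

RES = [ 0x90  0x7c  0xb4  0xd9 ]

t0 = [0x7c, 0xd9, 0xb4, 0x90]
t1 = [0xb4, 0xd9, 0x90, 0x7c]
t2 = [0x90, 0x7c, 0xb4, 0xd9]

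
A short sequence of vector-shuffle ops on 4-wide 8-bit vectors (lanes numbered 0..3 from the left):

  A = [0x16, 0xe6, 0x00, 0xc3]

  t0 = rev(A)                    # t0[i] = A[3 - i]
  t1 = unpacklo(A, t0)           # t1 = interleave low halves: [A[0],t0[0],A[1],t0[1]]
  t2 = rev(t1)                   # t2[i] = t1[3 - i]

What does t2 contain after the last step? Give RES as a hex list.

→ t0 |c3|00|e6|16|
→ t1 |16|c3|e6|00|
→ t2 |00|e6|c3|16|

RES = [0x00, 0xe6, 0xc3, 0x16]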